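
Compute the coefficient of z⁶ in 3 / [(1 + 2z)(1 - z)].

129

The denominator gives the recurrence a_n = −a_(n−1) + 2a_(n−2) for n ≥ 2; the numerator fixes a_0 = 3, a_1 = -3.
Iterating: 3, -3, 9, -15, 33, -63, 129, so a_6 = 129.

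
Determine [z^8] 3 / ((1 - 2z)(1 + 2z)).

768

The denominator gives the recurrence a_n = 4a_(n−2) for n ≥ 2; the numerator fixes a_0 = 3, a_1 = 0.
Iterating: 3, 0, 12, 0, 48, 0, 192, 0, 768, so a_8 = 768.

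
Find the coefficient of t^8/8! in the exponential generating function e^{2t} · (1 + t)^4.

The EGF product rule gives c_8 = Σ_{k_1+k_2=8} C(8; k_1,k_2) · ∏ g_i(k_i), where e^{2t} gives (2)^k; (1+t)^4 gives the falling factorial (4)_k.
g_1(k) for k = 0…8: 1, 2, 4, 8, 16, 32, 64, 128, 256.
g_2(k) for k = 0…8: 1, 4, 12, 24, 24, 0, 0, 0, 0.
c_8 = Σ_k C(8,k)·g_1(k)·g_2(8−k) = 70·16·24 + 56·32·24 + 28·64·12 + 8·128·4 + 1·256·1 = 26880 + 43008 + 21504 + 4096 + 256 = 95744.

95744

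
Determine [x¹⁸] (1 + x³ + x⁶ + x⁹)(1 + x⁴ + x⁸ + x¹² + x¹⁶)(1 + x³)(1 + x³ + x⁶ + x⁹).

(1 + x³ + x⁶ + x⁹) has coefficients 1,0,0,1,0,0,1,0,0,1 for degrees 0…9.
(1 + x⁴ + x⁸ + x¹² + x¹⁶) has coefficients 1,0,0,0,1,0,0,0,1,0,0,0,1,0,0,0,1,0,0 for degrees 0…18.
Multiplying by (1 + x³) gives running coefficients 1,0,0,1,1,0,0,1,1,0,0,1,1,0,0,1,1,0,0 for degrees 0…18.
Finally multiplying by (1 + x³ + x⁶ + x⁹), the product of all factors after the first has coefficients 1,0,0,2,1,0,2,2,1,2,2,2,2,2,2,2,2,2,2 for degrees 0…18.
[x¹⁸] = 1·2 + 1·2 + 1·2 + 1·2 = 8.

8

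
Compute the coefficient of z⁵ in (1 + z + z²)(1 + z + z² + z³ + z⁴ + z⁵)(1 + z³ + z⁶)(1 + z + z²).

(1 + z + z²) has coefficients 1,1,1 for degrees 0…2.
(1 + z + z² + z³ + z⁴ + z⁵) has coefficients 1,1,1,1,1,1 for degrees 0…5.
Multiplying by (1 + z³ + z⁶) gives running coefficients 1,1,1,2,2,2 for degrees 0…5.
Finally multiplying by (1 + z + z²), the product of all factors after the first has coefficients 1,2,3,4,5,6 for degrees 0…5.
[z⁵] = 1·6 + 1·5 + 1·4 = 15.

15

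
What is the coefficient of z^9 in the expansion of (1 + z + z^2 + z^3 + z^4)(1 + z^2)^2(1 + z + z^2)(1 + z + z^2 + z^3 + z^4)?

34

(1 + z + z^2 + z^3 + z^4) has coefficients 1,1,1,1,1 for degrees 0…4.
(1 + z^2)^2 has coefficients 1,0,2,0,1,0,0,0,0,0 for degrees 0…9.
Multiplying by (1 + z + z^2) gives running coefficients 1,1,3,2,3,1,1,0,0,0 for degrees 0…9.
Finally multiplying by (1 + z + z^2 + z^3 + z^4), the product of all factors after the first has coefficients 1,2,5,7,10,10,10,7,5,2 for degrees 0…9.
[z^9] = 1·2 + 1·5 + 1·7 + 1·10 + 1·10 = 34.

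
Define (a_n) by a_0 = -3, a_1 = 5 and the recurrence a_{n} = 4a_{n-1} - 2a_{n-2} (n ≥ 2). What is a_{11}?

The ordinary generating function has denominator 1 - 4z + 2z^2.
Iterating the recurrence: a_0,…,a_{11} = -3, 5, 26, 94, 324, 1108, 3784, 12920, 44112, 150608, 514208, 1755616.

1755616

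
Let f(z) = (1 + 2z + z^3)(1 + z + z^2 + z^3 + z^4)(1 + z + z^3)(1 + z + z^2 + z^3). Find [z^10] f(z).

12

(1 + 2z + z^3) has coefficients 1,2,0,1 for degrees 0…3.
(1 + z + z^2 + z^3 + z^4) has coefficients 1,1,1,1,1,0,0,0,0,0,0 for degrees 0…10.
Multiplying by (1 + z + z^3) gives running coefficients 1,2,2,3,3,2,1,1,0,0,0 for degrees 0…10.
Finally multiplying by (1 + z + z^2 + z^3), the product of all factors after the first has coefficients 1,3,5,8,10,10,9,7,4,2,1 for degrees 0…10.
[z^10] = 1·1 + 2·2 + 1·7 = 12.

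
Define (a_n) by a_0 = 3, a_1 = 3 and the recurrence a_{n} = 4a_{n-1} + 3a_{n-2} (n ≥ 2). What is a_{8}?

202467

The ordinary generating function has denominator 1 - 4y - 3y^2.
Iterating the recurrence: a_0,…,a_{8} = 3, 3, 21, 93, 435, 2019, 9381, 43581, 202467.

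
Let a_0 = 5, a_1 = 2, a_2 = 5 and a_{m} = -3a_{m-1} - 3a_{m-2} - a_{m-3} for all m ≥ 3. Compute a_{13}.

-1006

The ordinary generating function has denominator 1 + 3z + 3z^2 + z^3.
Iterating the recurrence: a_0,…,a_{13} = 5, 2, 5, -26, 61, -110, 173, -250, 341, -446, 565, -698, 845, -1006.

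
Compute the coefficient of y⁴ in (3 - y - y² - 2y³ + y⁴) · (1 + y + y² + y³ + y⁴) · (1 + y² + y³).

(3 - y - y² - 2y³ + y⁴) has coefficients 3,-1,-1,-2,1 for degrees 0…4.
(1 + y + y² + y³ + y⁴) has coefficients 1,1,1,1,1 for degrees 0…4.
Finally multiplying by (1 + y² + y³), the product of all factors after the first has coefficients 1,1,2,3,3 for degrees 0…4.
[y⁴] = 3·3 − 1·3 − 1·2 − 2·1 + 1·1 = 3.

3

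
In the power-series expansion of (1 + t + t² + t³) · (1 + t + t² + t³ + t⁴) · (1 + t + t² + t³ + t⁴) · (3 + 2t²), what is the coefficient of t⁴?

54

(1 + t + t² + t³) has coefficients 1,1,1,1 for degrees 0…3.
(1 + t + t² + t³ + t⁴) has coefficients 1,1,1,1,1 for degrees 0…4.
Multiplying by (1 + t + t² + t³ + t⁴) gives running coefficients 1,2,3,4,5 for degrees 0…4.
Finally multiplying by (3 + 2t²), the product of all factors after the first has coefficients 3,6,11,16,21 for degrees 0…4.
[t⁴] = 1·21 + 1·16 + 1·11 + 1·6 = 54.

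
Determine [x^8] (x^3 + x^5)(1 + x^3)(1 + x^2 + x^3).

(x^3 + x^5) has coefficients 0,0,0,1,0,1 for degrees 0…5.
(1 + x^3) has coefficients 1,0,0,1,0,0,0,0,0 for degrees 0…8.
Finally multiplying by (1 + x^2 + x^3), the product of all factors after the first has coefficients 1,0,1,2,0,1,1,0,0 for degrees 0…8.
[x^8] = 1·1 + 1·2 = 3.

3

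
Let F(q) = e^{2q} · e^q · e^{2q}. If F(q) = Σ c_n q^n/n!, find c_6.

15625

The EGF product rule gives c_6 = Σ_{k_1+k_2+k_3=6} C(6; k_1,k_2,k_3) · ∏ g_i(k_i), where e^{2q} gives (2)^k; e^q gives (1)^k; e^{2q} gives (2)^k.
g_1(k) for k = 0…6: 1, 2, 4, 8, 16, 32, 64.
g_2(k) for k = 0…6: 1, 1, 1, 1, 1, 1, 1.
g_3(k) for k = 0…6: 1, 2, 4, 8, 16, 32, 64.
First combine the last two factors: h(k) = Σ_j C(k,j)·g_2(j)·g_3(k−j) for k = 0…6: 1, 3, 9, 27, 81, 243, 729.
c_6 = Σ_k C(6,k)·g_1(k)·h(6−k) = 1·1·729 + 6·2·243 + 15·4·81 + 20·8·27 + 15·16·9 + 6·32·3 + 1·64·1 = 729 + 2916 + 4860 + 4320 + 2160 + 576 + 64 = 15625.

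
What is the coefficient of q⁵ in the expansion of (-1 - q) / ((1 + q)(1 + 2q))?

The denominator gives the recurrence a_n = −3a_(n−1) − 2a_(n−2) for n ≥ 2; the numerator fixes a_0 = -1, a_1 = 2.
Iterating: -1, 2, -4, 8, -16, 32, so a_5 = 32.

32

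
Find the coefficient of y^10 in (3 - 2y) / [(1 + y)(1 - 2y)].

Partial fractions give a closed form: a_n = (5/3)·(-1)^n + (4/3)·2^n.
At n = 10: a_10 = 1367.

1367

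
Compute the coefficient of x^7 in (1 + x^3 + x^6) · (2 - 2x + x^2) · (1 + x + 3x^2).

(1 + x^3 + x^6) has coefficients 1,0,0,1,0,0,1 for degrees 0…6.
(2 - 2x + x^2) has coefficients 2,-2,1,0,0,0,0,0 for degrees 0…7.
Finally multiplying by (1 + x + 3x^2), the product of all factors after the first has coefficients 2,0,5,-5,3,0,0,0 for degrees 0…7.
[x^7] = 1·0 + 1·3 + 1·0 = 3.

3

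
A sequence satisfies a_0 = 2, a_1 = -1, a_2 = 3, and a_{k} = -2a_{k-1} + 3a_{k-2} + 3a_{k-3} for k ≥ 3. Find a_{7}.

The ordinary generating function has denominator 1 + 2q - 3q^2 - 3q^3.
Iterating the recurrence: a_0,…,a_{7} = 2, -1, 3, -3, 12, -24, 75, -186.

-186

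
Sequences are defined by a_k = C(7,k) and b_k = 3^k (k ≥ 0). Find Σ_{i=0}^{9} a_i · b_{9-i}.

This is [x^9] in the product of the two ordinary generating functions.
Σ = 1·19683 + 7·6561 + 21·2187 + 35·729 + 35·243 + 21·81 + 7·27 + 1·9 + 0·3 + 0·1 = 147456.

147456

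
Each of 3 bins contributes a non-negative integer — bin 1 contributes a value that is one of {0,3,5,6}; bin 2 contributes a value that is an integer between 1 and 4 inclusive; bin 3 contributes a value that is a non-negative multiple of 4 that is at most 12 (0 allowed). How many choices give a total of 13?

The generating function for the choices is (1 + q³ + q⁵ + q⁶)·(q + q² + q³ + q⁴)·(1 + q⁴ + q⁸ + q¹²); the count is [q¹³].
(1 + q³ + q⁵ + q⁶) has coefficients 1,0,0,1,0,1,1 for degrees 0…6.
(q + q² + q³ + q⁴) has coefficients 0,1,1,1,1,0,0,0,0,0,0,0,0,0 for degrees 0…13.
Finally multiplying by (1 + q⁴ + q⁸ + q¹²), the product of all factors after the first has coefficients 0,1,1,1,1,1,1,1,1,1,1,1,1,1 for degrees 0…13.
[q¹³] = 1·1 + 1·1 + 1·1 + 1·1 = 4.

4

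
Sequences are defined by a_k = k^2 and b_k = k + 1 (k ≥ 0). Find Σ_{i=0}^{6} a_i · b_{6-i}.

Write out a_i and b_{6-i} for i = 0,…,6 and sum the products.
Σ = 0·7 + 1·6 + 4·5 + 9·4 + 16·3 + 25·2 + 36·1 = 196.

196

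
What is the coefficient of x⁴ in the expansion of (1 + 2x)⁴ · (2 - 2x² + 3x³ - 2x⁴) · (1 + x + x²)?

(1 + 2x)⁴ has coefficients 1,8,24,32,16 for degrees 0…4.
(2 - 2x² + 3x³ - 2x⁴) has coefficients 2,0,-2,3,-2 for degrees 0…4.
Finally multiplying by (1 + x + x²), the product of all factors after the first has coefficients 2,2,0,1,-1 for degrees 0…4.
[x⁴] = 1·(-1) + 8·1 + 24·0 + 32·2 + 16·2 = 103.

103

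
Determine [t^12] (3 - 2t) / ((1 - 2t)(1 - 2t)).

110592

The denominator gives the recurrence a_n = 4a_(n−1) − 4a_(n−2) for n ≥ 3; the numerator fixes a_0 = 3, a_1 = 10, a_2 = 28.
Iterating: 3, 10, 28, 72, 176, 416, 960, 2176, 4864, 10752, 23552, 51200, 110592, so a_12 = 110592.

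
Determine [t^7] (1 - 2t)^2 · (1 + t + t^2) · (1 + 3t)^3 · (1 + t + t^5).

(1 - 2t)^2 has coefficients 1,-4,4 for degrees 0…2.
(1 + t + t^2) has coefficients 1,1,1,0,0,0,0,0 for degrees 0…7.
Multiplying by (1 + 3t)^3 gives running coefficients 1,10,37,63,54,27,0,0 for degrees 0…7.
Finally multiplying by (1 + t + t^5), the product of all factors after the first has coefficients 1,11,47,100,117,82,37,37 for degrees 0…7.
[t^7] = 1·37 − 4·37 + 4·82 = 217.

217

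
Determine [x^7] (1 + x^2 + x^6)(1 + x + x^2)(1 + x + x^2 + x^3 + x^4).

4

(1 + x^2 + x^6) has coefficients 1,0,1,0,0,0,1 for degrees 0…6.
(1 + x + x^2) has coefficients 1,1,1,0,0,0,0,0 for degrees 0…7.
Finally multiplying by (1 + x + x^2 + x^3 + x^4), the product of all factors after the first has coefficients 1,2,3,3,3,2,1,0 for degrees 0…7.
[x^7] = 1·0 + 1·2 + 1·2 = 4.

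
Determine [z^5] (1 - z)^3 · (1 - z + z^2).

-1

(1 - z)^3 has coefficients 1,-3,3,-1 for degrees 0…3.
(1 - z + z^2) has coefficients 1,-1,1,0,0,0 for degrees 0…5.
[z^5] = 1·0 − 3·0 + 3·0 − 1·1 = -1.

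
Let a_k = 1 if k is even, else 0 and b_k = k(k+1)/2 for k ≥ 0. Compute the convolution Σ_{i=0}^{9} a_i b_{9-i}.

95

Write out a_i and b_{9-i} for i = 0,…,9 and sum the products.
Σ = 1·45 + 0·36 + 1·28 + 0·21 + 1·15 + 0·10 + 1·6 + 0·3 + 1·1 + 0·0 = 95.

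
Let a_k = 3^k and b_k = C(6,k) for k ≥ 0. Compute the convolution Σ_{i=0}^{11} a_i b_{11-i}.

The convolution is the t^11 coefficient of A(t)B(t).
Σ = 1·0 + 3·0 + 9·0 + 27·0 + 81·0 + 243·1 + 729·6 + 2187·15 + 6561·20 + 19683·15 + 59049·6 + 177147·1 = 995328.

995328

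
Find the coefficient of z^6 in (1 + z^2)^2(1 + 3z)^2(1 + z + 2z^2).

(1 + z^2)^2 has coefficients 1,0,2,0,1 for degrees 0…4.
(1 + 3z)^2 has coefficients 1,6,9,0,0,0,0 for degrees 0…6.
Finally multiplying by (1 + z + 2z^2), the product of all factors after the first has coefficients 1,7,17,21,18,0,0 for degrees 0…6.
[z^6] = 1·0 + 2·18 + 1·17 = 53.

53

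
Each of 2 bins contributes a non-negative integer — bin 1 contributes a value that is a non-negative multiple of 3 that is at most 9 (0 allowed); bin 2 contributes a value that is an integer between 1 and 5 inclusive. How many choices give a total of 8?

2

The generating function for the choices is (1 + y^3 + y^6 + y^9)·(y + y^2 + y^3 + y^4 + y^5); the count is [y^8].
(1 + y^3 + y^6 + y^9) has coefficients 1,0,0,1,0,0,1,0,0 for degrees 0…8.
(y + y^2 + y^3 + y^4 + y^5) has coefficients 0,1,1,1,1,1,0,0,0 for degrees 0…8.
[y^8] = 1·0 + 1·1 + 1·1 = 2.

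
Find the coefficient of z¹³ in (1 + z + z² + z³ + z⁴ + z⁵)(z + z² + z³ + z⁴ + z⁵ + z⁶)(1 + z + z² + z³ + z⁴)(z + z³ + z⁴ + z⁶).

(1 + z + z² + z³ + z⁴ + z⁵) has coefficients 1,1,1,1,1,1 for degrees 0…5.
(z + z² + z³ + z⁴ + z⁵ + z⁶) has coefficients 0,1,1,1,1,1,1,0,0,0,0,0,0,0 for degrees 0…13.
Multiplying by (1 + z + z² + z³ + z⁴) gives running coefficients 0,1,2,3,4,5,5,4,3,2,1,0,0,0 for degrees 0…13.
Finally multiplying by (z + z³ + z⁴ + z⁶), the product of all factors after the first has coefficients 0,0,1,2,4,7,10,13,15,16,15,13,10,7 for degrees 0…13.
[z¹³] = 1·7 + 1·10 + 1·13 + 1·15 + 1·16 + 1·15 = 76.

76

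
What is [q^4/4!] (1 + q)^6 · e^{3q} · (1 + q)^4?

19701

The EGF product rule gives c_4 = Σ_{k_1+k_2+k_3=4} C(4; k_1,k_2,k_3) · ∏ g_i(k_i), where (1+q)^6 gives the falling factorial (6)_k; e^{3q} gives (3)^k; (1+q)^4 gives the falling factorial (4)_k.
g_1(k) for k = 0…4: 1, 6, 30, 120, 360.
g_2(k) for k = 0…4: 1, 3, 9, 27, 81.
g_3(k) for k = 0…4: 1, 4, 12, 24, 24.
First combine the last two factors: h(k) = Σ_j C(k,j)·g_2(j)·g_3(k−j) for k = 0…4: 1, 7, 45, 267, 1473.
c_4 = Σ_k C(4,k)·g_1(k)·h(4−k) = 1·1·1473 + 4·6·267 + 6·30·45 + 4·120·7 + 1·360·1 = 1473 + 6408 + 8100 + 3360 + 360 = 19701.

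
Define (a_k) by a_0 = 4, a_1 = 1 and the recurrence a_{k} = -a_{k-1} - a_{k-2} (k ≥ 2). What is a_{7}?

The ordinary generating function has denominator 1 + x + x^2.
Iterating the recurrence: a_0,…,a_{7} = 4, 1, -5, 4, 1, -5, 4, 1.

1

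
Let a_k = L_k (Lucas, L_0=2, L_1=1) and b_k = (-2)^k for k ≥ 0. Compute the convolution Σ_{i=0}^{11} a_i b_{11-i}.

Write out a_i and b_{11-i} for i = 0,…,11 and sum the products.
Σ = 2·(-2048) + 1·1024 + 3·(-512) + 4·256 + 7·(-128) + 11·64 + 18·(-32) + 29·16 + 47·(-8) + 76·4 + 123·(-2) + 199·1 = -4007.

-4007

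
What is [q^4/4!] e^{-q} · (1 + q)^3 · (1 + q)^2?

The EGF product rule gives c_4 = Σ_{k_1+k_2+k_3=4} C(4; k_1,k_2,k_3) · ∏ g_i(k_i), where e^{-q} gives (-1)^k; (1+q)^3 gives the falling factorial (3)_k; (1+q)^2 gives the falling factorial (2)_k.
g_1(k) for k = 0…4: 1, -1, 1, -1, 1.
g_2(k) for k = 0…4: 1, 3, 6, 6, 0.
g_3(k) for k = 0…4: 1, 2, 2, 0, 0.
First combine the last two factors: h(k) = Σ_j C(k,j)·g_2(j)·g_3(k−j) for k = 0…4: 1, 5, 20, 60, 120.
c_4 = Σ_k C(4,k)·g_1(k)·h(4−k) = 1·1·120 + 4·(-1)·60 + 6·1·20 + 4·(-1)·5 + 1·1·1 = 120 − 240 + 120 − 20 + 1 = -19.

-19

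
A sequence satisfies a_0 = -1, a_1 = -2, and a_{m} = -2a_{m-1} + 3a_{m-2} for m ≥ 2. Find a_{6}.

181

The ordinary generating function has denominator 1 + 2z - 3z^2.
Iterating the recurrence: a_0,…,a_{6} = -1, -2, 1, -8, 19, -62, 181.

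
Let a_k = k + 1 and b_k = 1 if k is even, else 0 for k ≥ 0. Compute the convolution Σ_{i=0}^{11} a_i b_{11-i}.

42

Write out a_i and b_{11-i} for i = 0,…,11 and sum the products.
Σ = 1·0 + 2·1 + 3·0 + 4·1 + 5·0 + 6·1 + 7·0 + 8·1 + 9·0 + 10·1 + 11·0 + 12·1 = 42.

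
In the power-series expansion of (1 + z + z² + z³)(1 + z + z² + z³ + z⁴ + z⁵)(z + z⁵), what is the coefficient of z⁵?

(1 + z + z² + z³) has coefficients 1,1,1,1 for degrees 0…3.
(1 + z + z² + z³ + z⁴ + z⁵) has coefficients 1,1,1,1,1,1 for degrees 0…5.
Finally multiplying by (z + z⁵), the product of all factors after the first has coefficients 0,1,1,1,1,2 for degrees 0…5.
[z⁵] = 1·2 + 1·1 + 1·1 + 1·1 = 5.

5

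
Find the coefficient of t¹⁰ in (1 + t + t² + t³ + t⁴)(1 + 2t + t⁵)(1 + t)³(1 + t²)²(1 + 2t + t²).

255

(1 + t + t² + t³ + t⁴) has coefficients 1,1,1,1,1 for degrees 0…4.
(1 + 2t + t⁵) has coefficients 1,2,0,0,0,1,0,0,0,0,0 for degrees 0…10.
Multiplying by (1 + t)³ gives running coefficients 1,5,9,7,2,1,3,3,1,0,0 for degrees 0…10.
Multiplying by (1 + t²)² gives running coefficients 1,5,11,17,21,20,16,12,9,7,5 for degrees 0…10.
Finally multiplying by (1 + 2t + t²), the product of all factors after the first has coefficients 1,7,22,44,66,79,77,64,49,37,28 for degrees 0…10.
[t¹⁰] = 1·28 + 1·37 + 1·49 + 1·64 + 1·77 = 255.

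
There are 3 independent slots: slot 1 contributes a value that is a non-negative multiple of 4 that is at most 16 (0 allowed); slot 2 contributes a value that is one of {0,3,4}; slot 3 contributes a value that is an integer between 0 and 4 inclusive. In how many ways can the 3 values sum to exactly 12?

5

The generating function for the choices is (1 + q⁴ + q⁸ + q¹² + q¹⁶)·(1 + q³ + q⁴)·(1 + q + q² + q³ + q⁴); the count is [q¹²].
(1 + q⁴ + q⁸ + q¹² + q¹⁶) has coefficients 1,0,0,0,1,0,0,0,1,0,0,0,1 for degrees 0…12.
(1 + q³ + q⁴) has coefficients 1,0,0,1,1,0,0,0,0,0,0,0,0 for degrees 0…12.
Finally multiplying by (1 + q + q² + q³ + q⁴), the product of all factors after the first has coefficients 1,1,1,2,3,2,2,2,1,0,0,0,0 for degrees 0…12.
[q¹²] = 1·0 + 1·1 + 1·3 + 1·1 = 5.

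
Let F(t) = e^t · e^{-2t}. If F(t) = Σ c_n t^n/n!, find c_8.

The EGF product rule gives c_8 = Σ_{k_1+k_2=8} C(8; k_1,k_2) · ∏ g_i(k_i), where e^t gives (1)^k; e^{-2t} gives (-2)^k.
g_1(k) for k = 0…8: 1, 1, 1, 1, 1, 1, 1, 1, 1.
g_2(k) for k = 0…8: 1, -2, 4, -8, 16, -32, 64, -128, 256.
c_8 = Σ_k C(8,k)·g_1(k)·g_2(8−k) = 1·1·256 + 8·1·(-128) + 28·1·64 + 56·1·(-32) + 70·1·16 + 56·1·(-8) + 28·1·4 + 8·1·(-2) + 1·1·1 = 256 − 1024 + 1792 − 1792 + 1120 − 448 + 112 − 16 + 1 = 1.

1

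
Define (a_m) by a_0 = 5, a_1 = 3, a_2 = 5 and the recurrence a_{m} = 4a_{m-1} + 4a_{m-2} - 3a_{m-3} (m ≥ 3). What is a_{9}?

The ordinary generating function has denominator 1 - 4q - 4q^2 + 3q^3.
Iterating the recurrence: a_0,…,a_{9} = 5, 3, 5, 17, 79, 369, 1741, 8203, 38669, 182265.

182265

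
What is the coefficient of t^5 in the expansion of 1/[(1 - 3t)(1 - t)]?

The denominator gives the recurrence a_n = 4a_(n−1) − 3a_(n−2) for n ≥ 2; the numerator fixes a_0 = 1, a_1 = 4.
Iterating: 1, 4, 13, 40, 121, 364, so a_5 = 364.

364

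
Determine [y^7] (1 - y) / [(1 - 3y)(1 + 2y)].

The denominator gives the recurrence a_n = a_(n−1) + 6a_(n−2) for n ≥ 2; the numerator fixes a_0 = 1, a_1 = 0.
Iterating: 1, 0, 6, 6, 42, 78, 330, 798, so a_7 = 798.

798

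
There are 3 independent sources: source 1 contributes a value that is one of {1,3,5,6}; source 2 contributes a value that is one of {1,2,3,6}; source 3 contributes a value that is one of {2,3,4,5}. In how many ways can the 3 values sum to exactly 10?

The generating function for the choices is (y + y^3 + y^5 + y^6)·(y + y^2 + y^3 + y^6)·(y^2 + y^3 + y^4 + y^5); the count is [y^10].
(y + y^3 + y^5 + y^6) has coefficients 0,1,0,1,0,1,1 for degrees 0…6.
(y + y^2 + y^3 + y^6) has coefficients 0,1,1,1,0,0,1,0,0,0,0 for degrees 0…10.
Finally multiplying by (y^2 + y^3 + y^4 + y^5), the product of all factors after the first has coefficients 0,0,0,1,2,3,3,2,2,1,1 for degrees 0…10.
[y^10] = 1·1 + 1·2 + 1·3 + 1·2 = 8.

8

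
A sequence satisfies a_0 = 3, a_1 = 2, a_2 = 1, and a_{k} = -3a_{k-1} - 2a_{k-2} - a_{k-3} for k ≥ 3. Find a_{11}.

-9150

The ordinary generating function has denominator 1 + 3z + 2z^2 + z^3.
Iterating the recurrence: a_0,…,a_{11} = 3, 2, 1, -10, 26, -59, 135, -313, 728, -1693, 3936, -9150.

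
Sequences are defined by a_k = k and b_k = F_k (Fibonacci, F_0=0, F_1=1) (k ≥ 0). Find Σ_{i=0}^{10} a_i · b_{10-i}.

221

Write out a_i and b_{10-i} for i = 0,…,10 and sum the products.
Σ = 0·55 + 1·34 + 2·21 + 3·13 + 4·8 + 5·5 + 6·3 + 7·2 + 8·1 + 9·1 + 10·0 = 221.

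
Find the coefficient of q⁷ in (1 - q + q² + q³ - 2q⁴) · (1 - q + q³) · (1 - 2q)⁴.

(1 - q + q² + q³ - 2q⁴) has coefficients 1,-1,1,1,-2 for degrees 0…4.
(1 - q + q³) has coefficients 1,-1,0,1,0,0,0,0 for degrees 0…7.
Finally multiplying by (1 - 2q)⁴, the product of all factors after the first has coefficients 1,-9,32,-55,40,8,-32,16 for degrees 0…7.
[q⁷] = 1·16 − 1·(-32) + 1·8 + 1·40 − 2·(-55) = 206.

206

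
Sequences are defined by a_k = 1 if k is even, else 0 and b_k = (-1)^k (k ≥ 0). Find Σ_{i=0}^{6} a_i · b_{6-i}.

4

The convolution is the t^6 coefficient of A(t)B(t).
Σ = 1·1 + 0·(-1) + 1·1 + 0·(-1) + 1·1 + 0·(-1) + 1·1 = 4.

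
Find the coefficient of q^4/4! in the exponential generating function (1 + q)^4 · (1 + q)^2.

360

The EGF product rule gives c_4 = Σ_{k_1+k_2=4} C(4; k_1,k_2) · ∏ g_i(k_i), where (1+q)^4 gives the falling factorial (4)_k; (1+q)^2 gives the falling factorial (2)_k.
g_1(k) for k = 0…4: 1, 4, 12, 24, 24.
g_2(k) for k = 0…4: 1, 2, 2, 0, 0.
c_4 = Σ_k C(4,k)·g_1(k)·g_2(4−k) = 6·12·2 + 4·24·2 + 1·24·1 = 144 + 192 + 24 = 360.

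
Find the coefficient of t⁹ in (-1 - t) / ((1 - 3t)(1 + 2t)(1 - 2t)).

-46420

Partial fractions give a closed form: a_n = (-12/5)·3^n + (-1/10)·(-2)^n + (3/2)·2^n.
At n = 9: a_9 = -46420.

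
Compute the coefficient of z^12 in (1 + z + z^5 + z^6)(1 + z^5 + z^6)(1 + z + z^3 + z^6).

6

(1 + z + z^5 + z^6) has coefficients 1,1,0,0,0,1,1 for degrees 0…6.
(1 + z^5 + z^6) has coefficients 1,0,0,0,0,1,1,0,0,0,0,0,0 for degrees 0…12.
Finally multiplying by (1 + z + z^3 + z^6), the product of all factors after the first has coefficients 1,1,0,1,0,1,3,1,1,1,0,1,1 for degrees 0…12.
[z^12] = 1·1 + 1·1 + 1·1 + 1·3 = 6.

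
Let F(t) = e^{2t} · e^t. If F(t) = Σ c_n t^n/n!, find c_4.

The EGF product rule gives c_4 = Σ_{k_1+k_2=4} C(4; k_1,k_2) · ∏ g_i(k_i), where e^{2t} gives (2)^k; e^t gives (1)^k.
g_1(k) for k = 0…4: 1, 2, 4, 8, 16.
g_2(k) for k = 0…4: 1, 1, 1, 1, 1.
c_4 = Σ_k C(4,k)·g_1(k)·g_2(4−k) = 1·1·1 + 4·2·1 + 6·4·1 + 4·8·1 + 1·16·1 = 1 + 8 + 24 + 32 + 16 = 81.

81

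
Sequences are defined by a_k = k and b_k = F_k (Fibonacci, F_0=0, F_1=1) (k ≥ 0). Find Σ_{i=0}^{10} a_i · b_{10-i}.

The convolution is the t^10 coefficient of A(t)B(t).
Σ = 0·55 + 1·34 + 2·21 + 3·13 + 4·8 + 5·5 + 6·3 + 7·2 + 8·1 + 9·1 + 10·0 = 221.

221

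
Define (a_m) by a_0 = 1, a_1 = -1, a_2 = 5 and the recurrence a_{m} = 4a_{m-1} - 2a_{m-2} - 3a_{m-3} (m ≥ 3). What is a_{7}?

The ordinary generating function has denominator 1 - 4x + 2x^2 + 3x^3.
Iterating the recurrence: a_0,…,a_{7} = 1, -1, 5, 19, 69, 223, 697, 2135.

2135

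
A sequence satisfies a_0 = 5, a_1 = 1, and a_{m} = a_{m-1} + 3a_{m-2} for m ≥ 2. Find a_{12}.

46405

The ordinary generating function has denominator 1 - x - 3x^2.
Iterating the recurrence: a_0,…,a_{12} = 5, 1, 16, 19, 67, 124, 325, 697, 1672, 3763, 8779, 20068, 46405.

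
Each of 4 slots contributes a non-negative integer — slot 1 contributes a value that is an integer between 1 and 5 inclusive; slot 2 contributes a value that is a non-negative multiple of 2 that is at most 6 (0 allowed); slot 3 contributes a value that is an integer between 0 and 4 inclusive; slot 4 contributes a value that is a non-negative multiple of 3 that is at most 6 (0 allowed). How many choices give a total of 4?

7

The generating function for the choices is (z + z² + z³ + z⁴ + z⁵)·(1 + z² + z⁴ + z⁶)·(1 + z + z² + z³ + z⁴)·(1 + z³ + z⁶); the count is [z⁴].
(z + z² + z³ + z⁴ + z⁵) has coefficients 0,1,1,1,1 for degrees 0…4.
(1 + z² + z⁴ + z⁶) has coefficients 1,0,1,0,1 for degrees 0…4.
Multiplying by (1 + z + z² + z³ + z⁴) gives running coefficients 1,1,2,2,3 for degrees 0…4.
Finally multiplying by (1 + z³ + z⁶), the product of all factors after the first has coefficients 1,1,2,3,4 for degrees 0…4.
[z⁴] = 1·3 + 1·2 + 1·1 + 1·1 = 7.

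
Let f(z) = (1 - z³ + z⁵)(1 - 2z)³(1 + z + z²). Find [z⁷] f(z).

3

(1 - z³ + z⁵) has coefficients 1,0,0,-1,0,1 for degrees 0…5.
(1 - 2z)³ has coefficients 1,-6,12,-8,0,0,0,0 for degrees 0…7.
Finally multiplying by (1 + z + z²), the product of all factors after the first has coefficients 1,-5,7,-2,4,-8,0,0 for degrees 0…7.
[z⁷] = 1·0 − 1·4 + 1·7 = 3.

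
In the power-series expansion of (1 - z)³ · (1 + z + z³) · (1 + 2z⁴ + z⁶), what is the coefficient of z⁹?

(1 - z)³ has coefficients 1,-3,3,-1 for degrees 0…3.
(1 + z + z³) has coefficients 1,1,0,1,0,0,0,0,0,0 for degrees 0…9.
Finally multiplying by (1 + 2z⁴ + z⁶), the product of all factors after the first has coefficients 1,1,0,1,2,2,1,3,0,1 for degrees 0…9.
[z⁹] = 1·1 − 3·0 + 3·3 − 1·1 = 9.

9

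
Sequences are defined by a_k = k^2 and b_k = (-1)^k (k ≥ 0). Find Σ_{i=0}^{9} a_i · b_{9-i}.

45

This is [x^9] in the product of the two ordinary generating functions.
Σ = 0·(-1) + 1·1 + 4·(-1) + 9·1 + 16·(-1) + 25·1 + 36·(-1) + 49·1 + 64·(-1) + 81·1 = 45.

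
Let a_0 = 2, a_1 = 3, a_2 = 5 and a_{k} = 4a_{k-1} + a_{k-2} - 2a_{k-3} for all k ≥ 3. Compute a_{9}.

The ordinary generating function has denominator 1 - 4t - t^2 + 2t^3.
Iterating the recurrence: a_0,…,a_{9} = 2, 3, 5, 19, 75, 309, 1273, 5251, 21659, 89341.

89341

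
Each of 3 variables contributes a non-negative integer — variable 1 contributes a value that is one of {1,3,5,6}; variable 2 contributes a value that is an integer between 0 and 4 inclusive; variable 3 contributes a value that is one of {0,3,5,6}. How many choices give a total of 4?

3

The generating function for the choices is (x + x^3 + x^5 + x^6)·(1 + x + x^2 + x^3 + x^4)·(1 + x^3 + x^5 + x^6); the count is [x^4].
(x + x^3 + x^5 + x^6) has coefficients 0,1,0,1,0 for degrees 0…4.
(1 + x + x^2 + x^3 + x^4) has coefficients 1,1,1,1,1 for degrees 0…4.
Finally multiplying by (1 + x^3 + x^5 + x^6), the product of all factors after the first has coefficients 1,1,1,2,2 for degrees 0…4.
[x^4] = 1·2 + 1·1 = 3.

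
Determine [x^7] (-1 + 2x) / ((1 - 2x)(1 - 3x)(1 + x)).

The denominator gives the recurrence a_n = 4a_(n−1) − a_(n−2) − 6a_(n−3) for n ≥ 3; the numerator fixes a_0 = -1, a_1 = -2, a_2 = -7.
Iterating: -1, -2, -7, -20, -61, -182, -547, -1640, so a_7 = -1640.

-1640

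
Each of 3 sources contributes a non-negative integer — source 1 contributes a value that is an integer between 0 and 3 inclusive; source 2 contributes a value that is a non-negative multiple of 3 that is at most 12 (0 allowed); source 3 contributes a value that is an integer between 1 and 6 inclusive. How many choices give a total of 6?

7

The generating function for the choices is (1 + y + y^2 + y^3)·(1 + y^3 + y^6 + y^9 + y^12)·(y + y^2 + y^3 + y^4 + y^5 + y^6); the count is [y^6].
(1 + y + y^2 + y^3) has coefficients 1,1,1,1 for degrees 0…3.
(1 + y^3 + y^6 + y^9 + y^12) has coefficients 1,0,0,1,0,0,1 for degrees 0…6.
Finally multiplying by (y + y^2 + y^3 + y^4 + y^5 + y^6), the product of all factors after the first has coefficients 0,1,1,1,2,2,2 for degrees 0…6.
[y^6] = 1·2 + 1·2 + 1·2 + 1·1 = 7.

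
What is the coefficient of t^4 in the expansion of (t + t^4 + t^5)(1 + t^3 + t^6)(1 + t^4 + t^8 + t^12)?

(t + t^4 + t^5) has coefficients 0,1,0,0,1 for degrees 0…4.
(1 + t^3 + t^6) has coefficients 1,0,0,1,0 for degrees 0…4.
Finally multiplying by (1 + t^4 + t^8 + t^12), the product of all factors after the first has coefficients 1,0,0,1,1 for degrees 0…4.
[t^4] = 1·1 + 1·1 = 2.

2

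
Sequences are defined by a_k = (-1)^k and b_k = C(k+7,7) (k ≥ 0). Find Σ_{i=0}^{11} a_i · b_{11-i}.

This is [x^11] in the product of the two ordinary generating functions.
Σ = 1·31824 − 1·19448 + 1·11440 − 1·6435 + 1·3432 − 1·1716 + 1·792 − 1·330 + 1·120 − 1·36 + 1·8 − 1·1 = 19650.

19650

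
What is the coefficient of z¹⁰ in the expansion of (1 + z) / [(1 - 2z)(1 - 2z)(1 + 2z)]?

The denominator gives the recurrence a_n = 2a_(n−1) + 4a_(n−2) − 8a_(n−3) for n ≥ 3; the numerator fixes a_0 = 1, a_1 = 3, a_2 = 10.
Iterating: 1, 3, 10, 24, 64, 144, 352, 768, 1792, 3840, 8704, so a_10 = 8704.

8704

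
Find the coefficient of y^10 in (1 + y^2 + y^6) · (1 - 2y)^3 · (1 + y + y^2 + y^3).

(1 + y^2 + y^6) has coefficients 1,0,1,0,0,0,1 for degrees 0…6.
(1 - 2y)^3 has coefficients 1,-6,12,-8,0,0,0,0,0,0,0 for degrees 0…10.
Finally multiplying by (1 + y + y^2 + y^3), the product of all factors after the first has coefficients 1,-5,7,-1,-2,4,-8,0,0,0,0 for degrees 0…10.
[y^10] = 1·0 + 1·0 + 1·(-2) = -2.

-2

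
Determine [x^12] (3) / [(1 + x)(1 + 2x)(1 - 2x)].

16383

Partial fractions give a closed form: a_n = (-1)·(-1)^n + (3)·(-2)^n + (1)·2^n.
At n = 12: a_12 = 16383.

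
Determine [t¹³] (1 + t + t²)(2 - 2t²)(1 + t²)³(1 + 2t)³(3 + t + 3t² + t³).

-458

(1 + t + t²) has coefficients 1,1,1 for degrees 0…2.
(2 - 2t²) has coefficients 2,0,-2,0,0,0,0,0,0,0,0,0,0,0 for degrees 0…13.
Multiplying by (1 + t²)³ gives running coefficients 2,0,4,0,0,0,-4,0,-2,0,0,0,0,0 for degrees 0…13.
Multiplying by (1 + 2t)³ gives running coefficients 2,12,28,40,48,32,-4,-24,-50,-44,-24,-16,0,0 for degrees 0…13.
Finally multiplying by (3 + t + 3t² + t³), the product of all factors after the first has coefficients 6,38,102,186,280,292,204,68,-154,-258,-290,-254,-132,-72 for degrees 0…13.
[t¹³] = 1·(-72) + 1·(-132) + 1·(-254) = -458.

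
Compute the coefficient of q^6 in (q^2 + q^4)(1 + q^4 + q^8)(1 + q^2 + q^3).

(q^2 + q^4) has coefficients 0,0,1,0,1 for degrees 0…4.
(1 + q^4 + q^8) has coefficients 1,0,0,0,1,0,0 for degrees 0…6.
Finally multiplying by (1 + q^2 + q^3), the product of all factors after the first has coefficients 1,0,1,1,1,0,1 for degrees 0…6.
[q^6] = 1·1 + 1·1 = 2.

2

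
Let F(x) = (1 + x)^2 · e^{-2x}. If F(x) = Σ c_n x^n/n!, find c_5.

-32

The EGF product rule gives c_5 = Σ_{k_1+k_2=5} C(5; k_1,k_2) · ∏ g_i(k_i), where (1+x)^2 gives the falling factorial (2)_k; e^{-2x} gives (-2)^k.
g_1(k) for k = 0…5: 1, 2, 2, 0, 0, 0.
g_2(k) for k = 0…5: 1, -2, 4, -8, 16, -32.
c_5 = Σ_k C(5,k)·g_1(k)·g_2(5−k) = 1·1·(-32) + 5·2·16 + 10·2·(-8) = −32 + 160 − 160 = -32.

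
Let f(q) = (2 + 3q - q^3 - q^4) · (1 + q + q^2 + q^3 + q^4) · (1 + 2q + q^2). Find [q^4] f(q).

16

(2 + 3q - q^3 - q^4) has coefficients 2,3,0,-1,-1 for degrees 0…4.
(1 + q + q^2 + q^3 + q^4) has coefficients 1,1,1,1,1 for degrees 0…4.
Finally multiplying by (1 + 2q + q^2), the product of all factors after the first has coefficients 1,3,4,4,4 for degrees 0…4.
[q^4] = 2·4 + 3·4 − 1·3 − 1·1 = 16.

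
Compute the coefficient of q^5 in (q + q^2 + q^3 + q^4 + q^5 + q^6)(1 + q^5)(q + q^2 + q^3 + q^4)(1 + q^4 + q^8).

(q + q^2 + q^3 + q^4 + q^5 + q^6) has coefficients 0,1,1,1,1,1 for degrees 0…5.
(1 + q^5) has coefficients 1,0,0,0,0,1 for degrees 0…5.
Multiplying by (q + q^2 + q^3 + q^4) gives running coefficients 0,1,1,1,1,0 for degrees 0…5.
Finally multiplying by (1 + q^4 + q^8), the product of all factors after the first has coefficients 0,1,1,1,1,1 for degrees 0…5.
[q^5] = 1·1 + 1·1 + 1·1 + 1·1 + 1·0 = 4.

4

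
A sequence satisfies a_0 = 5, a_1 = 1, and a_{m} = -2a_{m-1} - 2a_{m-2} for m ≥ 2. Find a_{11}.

The ordinary generating function has denominator 1 + 2t + 2t^2.
Iterating the recurrence: a_0,…,a_{11} = 5, 1, -12, 22, -20, -4, 48, -88, 80, 16, -192, 352.

352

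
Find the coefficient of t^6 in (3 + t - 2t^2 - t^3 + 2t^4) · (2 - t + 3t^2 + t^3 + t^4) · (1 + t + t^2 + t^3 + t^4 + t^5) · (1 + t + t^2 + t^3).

54

(3 + t - 2t^2 - t^3 + 2t^4) has coefficients 3,1,-2,-1,2 for degrees 0…4.
(2 - t + 3t^2 + t^3 + t^4) has coefficients 2,-1,3,1,1,0,0 for degrees 0…6.
Multiplying by (1 + t + t^2 + t^3 + t^4 + t^5) gives running coefficients 2,1,4,5,6,6,4 for degrees 0…6.
Finally multiplying by (1 + t + t^2 + t^3), the product of all factors after the first has coefficients 2,3,7,12,16,21,21 for degrees 0…6.
[t^6] = 3·21 + 1·21 − 2·16 − 1·12 + 2·7 = 54.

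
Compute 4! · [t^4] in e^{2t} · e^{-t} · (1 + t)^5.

501

The EGF product rule gives c_4 = Σ_{k_1+k_2+k_3=4} C(4; k_1,k_2,k_3) · ∏ g_i(k_i), where e^{2t} gives (2)^k; e^{-t} gives (-1)^k; (1+t)^5 gives the falling factorial (5)_k.
g_1(k) for k = 0…4: 1, 2, 4, 8, 16.
g_2(k) for k = 0…4: 1, -1, 1, -1, 1.
g_3(k) for k = 0…4: 1, 5, 20, 60, 120.
First combine the last two factors: h(k) = Σ_j C(k,j)·g_2(j)·g_3(k−j) for k = 0…4: 1, 4, 11, 14, -19.
c_4 = Σ_k C(4,k)·g_1(k)·h(4−k) = 1·1·(-19) + 4·2·14 + 6·4·11 + 4·8·4 + 1·16·1 = −19 + 112 + 264 + 128 + 16 = 501.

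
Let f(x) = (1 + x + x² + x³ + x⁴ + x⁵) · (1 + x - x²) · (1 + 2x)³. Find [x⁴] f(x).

35

(1 + x + x² + x³ + x⁴ + x⁵) has coefficients 1,1,1,1,1 for degrees 0…4.
(1 + x - x²) has coefficients 1,1,-1,0,0 for degrees 0…4.
Finally multiplying by (1 + 2x)³, the product of all factors after the first has coefficients 1,7,17,14,-4 for degrees 0…4.
[x⁴] = 1·(-4) + 1·14 + 1·17 + 1·7 + 1·1 = 35.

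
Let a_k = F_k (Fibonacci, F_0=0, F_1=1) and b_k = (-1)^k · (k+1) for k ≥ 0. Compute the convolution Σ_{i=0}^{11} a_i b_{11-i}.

This is [x^11] in the product of the two ordinary generating functions.
Σ = 0·(-12) + 1·11 + 1·(-10) + 2·9 + 3·(-8) + 5·7 + 8·(-6) + 13·5 + 21·(-4) + 34·3 + 55·(-2) + 89·1 = 44.

44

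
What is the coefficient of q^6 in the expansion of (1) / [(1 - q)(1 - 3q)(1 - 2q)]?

Partial fractions give a closed form: a_n = (1/2)·1^n + (9/2)·3^n + (-4)·2^n.
At n = 6: a_6 = 3025.

3025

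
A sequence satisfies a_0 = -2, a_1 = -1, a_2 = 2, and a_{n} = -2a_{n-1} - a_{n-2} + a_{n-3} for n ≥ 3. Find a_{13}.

-154

The ordinary generating function has denominator 1 + 2z + z^2 - z^3.
Iterating the recurrence: a_0,…,a_{13} = -2, -1, 2, -5, 7, -7, 2, 10, -29, 50, -61, 43, 25, -154.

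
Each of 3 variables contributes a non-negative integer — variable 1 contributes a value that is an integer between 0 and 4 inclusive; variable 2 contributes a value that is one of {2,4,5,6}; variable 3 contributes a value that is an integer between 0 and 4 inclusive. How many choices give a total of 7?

13

The generating function for the choices is (1 + q + q^2 + q^3 + q^4)·(q^2 + q^4 + q^5 + q^6)·(1 + q + q^2 + q^3 + q^4); the count is [q^7].
(1 + q + q^2 + q^3 + q^4) has coefficients 1,1,1,1,1 for degrees 0…4.
(q^2 + q^4 + q^5 + q^6) has coefficients 0,0,1,0,1,1,1,0 for degrees 0…7.
Finally multiplying by (1 + q + q^2 + q^3 + q^4), the product of all factors after the first has coefficients 0,0,1,1,2,3,4,3 for degrees 0…7.
[q^7] = 1·3 + 1·4 + 1·3 + 1·2 + 1·1 = 13.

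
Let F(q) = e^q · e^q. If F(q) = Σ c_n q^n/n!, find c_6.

The EGF product rule gives c_6 = Σ_{k_1+k_2=6} C(6; k_1,k_2) · ∏ g_i(k_i), where e^q gives (1)^k; e^q gives (1)^k.
g_1(k) for k = 0…6: 1, 1, 1, 1, 1, 1, 1.
g_2(k) for k = 0…6: 1, 1, 1, 1, 1, 1, 1.
c_6 = Σ_k C(6,k)·g_1(k)·g_2(6−k) = 1·1·1 + 6·1·1 + 15·1·1 + 20·1·1 + 15·1·1 + 6·1·1 + 1·1·1 = 1 + 6 + 15 + 20 + 15 + 6 + 1 = 64.

64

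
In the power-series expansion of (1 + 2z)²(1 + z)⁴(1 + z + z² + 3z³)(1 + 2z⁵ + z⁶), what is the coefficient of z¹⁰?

(1 + 2z)² has coefficients 1,4,4 for degrees 0…2.
(1 + z)⁴ has coefficients 1,4,6,4,1,0,0,0,0,0,0 for degrees 0…10.
Multiplying by (1 + z + z² + 3z³) gives running coefficients 1,5,11,17,23,23,13,3,0,0,0 for degrees 0…10.
Finally multiplying by (1 + 2z⁵ + z⁶), the product of all factors after the first has coefficients 1,5,11,17,23,25,24,30,45,63,69 for degrees 0…10.
[z¹⁰] = 1·69 + 4·63 + 4·45 = 501.

501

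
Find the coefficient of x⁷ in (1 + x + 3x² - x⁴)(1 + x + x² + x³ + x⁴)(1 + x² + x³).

(1 + x + 3x² - x⁴) has coefficients 1,1,3,0,-1 for degrees 0…4.
(1 + x + x² + x³ + x⁴) has coefficients 1,1,1,1,1,0,0,0 for degrees 0…7.
Finally multiplying by (1 + x² + x³), the product of all factors after the first has coefficients 1,1,2,3,3,2,2,1 for degrees 0…7.
[x⁷] = 1·1 + 1·2 + 3·2 − 1·3 = 6.

6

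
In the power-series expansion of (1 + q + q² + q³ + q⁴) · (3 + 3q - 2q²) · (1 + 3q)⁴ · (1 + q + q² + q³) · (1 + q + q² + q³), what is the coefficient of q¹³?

381

(1 + q + q² + q³ + q⁴) has coefficients 1,1,1,1,1 for degrees 0…4.
(3 + 3q - 2q²) has coefficients 3,3,-2,0,0,0,0,0,0,0,0,0,0,0 for degrees 0…13.
Multiplying by (1 + 3q)⁴ gives running coefficients 3,39,196,462,459,27,-162,0,0,0,0,0,0,0 for degrees 0…13.
Multiplying by (1 + q + q² + q³) gives running coefficients 3,42,238,700,1156,1144,786,324,-135,-162,0,0,0,0 for degrees 0…13.
Finally multiplying by (1 + q + q² + q³), the product of all factors after the first has coefficients 3,45,283,983,2136,3238,3786,3410,2119,813,27,-297,-162,0 for degrees 0…13.
[q¹³] = 1·0 + 1·(-162) + 1·(-297) + 1·27 + 1·813 = 381.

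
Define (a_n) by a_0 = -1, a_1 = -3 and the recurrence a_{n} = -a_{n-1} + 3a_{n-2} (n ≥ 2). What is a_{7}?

The ordinary generating function has denominator 1 + x - 3x^2.
Iterating the recurrence: a_0,…,a_{7} = -1, -3, 0, -9, 9, -36, 63, -171.

-171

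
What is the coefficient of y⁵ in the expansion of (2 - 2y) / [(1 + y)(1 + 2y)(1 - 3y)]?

70

Partial fractions give a closed form: a_n = (-1)·(-1)^n + (12/5)·(-2)^n + (3/5)·3^n.
At n = 5: a_5 = 70.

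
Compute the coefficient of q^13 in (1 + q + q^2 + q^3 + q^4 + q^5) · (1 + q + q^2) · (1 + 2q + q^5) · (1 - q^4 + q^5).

2

(1 + q + q^2 + q^3 + q^4 + q^5) has coefficients 1,1,1,1,1,1 for degrees 0…5.
(1 + q + q^2) has coefficients 1,1,1,0,0,0,0,0,0,0,0,0,0,0 for degrees 0…13.
Multiplying by (1 + 2q + q^5) gives running coefficients 1,3,3,2,0,1,1,1,0,0,0,0,0,0 for degrees 0…13.
Finally multiplying by (1 - q^4 + q^5), the product of all factors after the first has coefficients 1,3,3,2,-1,-1,1,2,2,-1,0,0,1,0 for degrees 0…13.
[q^13] = 1·0 + 1·1 + 1·0 + 1·0 + 1·(-1) + 1·2 = 2.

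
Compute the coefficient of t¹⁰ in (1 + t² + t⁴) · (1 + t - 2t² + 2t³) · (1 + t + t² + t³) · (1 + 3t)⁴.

623

(1 + t² + t⁴) has coefficients 1,0,1,0,1 for degrees 0…4.
(1 + t - 2t² + 2t³) has coefficients 1,1,-2,2,0,0,0,0,0,0,0 for degrees 0…10.
Multiplying by (1 + t + t² + t³) gives running coefficients 1,2,0,2,1,0,2,0,0,0,0 for degrees 0…10.
Finally multiplying by (1 + 3t)⁴, the product of all factors after the first has coefficients 1,14,78,218,322,282,272,294,189,216,162 for degrees 0…10.
[t¹⁰] = 1·162 + 1·189 + 1·272 = 623.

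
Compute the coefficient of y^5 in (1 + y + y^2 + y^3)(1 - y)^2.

(1 + y + y^2 + y^3) has coefficients 1,1,1,1 for degrees 0…3.
(1 - y)^2 has coefficients 1,-2,1,0,0,0 for degrees 0…5.
[y^5] = 1·0 + 1·0 + 1·0 + 1·1 = 1.

1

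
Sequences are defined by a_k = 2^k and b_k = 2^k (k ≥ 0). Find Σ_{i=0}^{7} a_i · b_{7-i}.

Write out a_i and b_{7-i} for i = 0,…,7 and sum the products.
Σ = 1·128 + 2·64 + 4·32 + 8·16 + 16·8 + 32·4 + 64·2 + 128·1 = 1024.

1024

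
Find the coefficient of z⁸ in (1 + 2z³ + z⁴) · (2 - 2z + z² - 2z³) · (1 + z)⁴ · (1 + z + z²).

-54

(1 + 2z³ + z⁴) has coefficients 1,0,0,2,1 for degrees 0…4.
(2 - 2z + z² - 2z³) has coefficients 2,-2,1,-2,0,0,0,0,0 for degrees 0…8.
Multiplying by (1 + z)⁴ gives running coefficients 2,6,5,-2,-8,-10,-7,-2,0 for degrees 0…8.
Finally multiplying by (1 + z + z²), the product of all factors after the first has coefficients 2,8,13,9,-5,-20,-25,-19,-9 for degrees 0…8.
[z⁸] = 1·(-9) + 2·(-20) + 1·(-5) = -54.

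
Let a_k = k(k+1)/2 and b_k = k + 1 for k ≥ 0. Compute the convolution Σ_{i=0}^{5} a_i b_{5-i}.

70

The convolution is the x^5 coefficient of A(x)B(x).
Σ = 0·6 + 1·5 + 3·4 + 6·3 + 10·2 + 15·1 = 70.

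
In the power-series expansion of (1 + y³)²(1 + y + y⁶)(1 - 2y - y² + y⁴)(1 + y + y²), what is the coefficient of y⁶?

-6

(1 + y³)² has coefficients 1,0,0,2,0,0,1 for degrees 0…6.
(1 + y + y⁶) has coefficients 1,1,0,0,0,0,1 for degrees 0…6.
Multiplying by (1 - 2y - y² + y⁴) gives running coefficients 1,-1,-3,-1,1,1,1 for degrees 0…6.
Finally multiplying by (1 + y + y²), the product of all factors after the first has coefficients 1,0,-3,-5,-3,1,3 for degrees 0…6.
[y⁶] = 1·3 + 2·(-5) + 1·1 = -6.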